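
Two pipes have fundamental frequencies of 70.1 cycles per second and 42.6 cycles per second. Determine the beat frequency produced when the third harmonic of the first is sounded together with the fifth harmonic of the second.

Third harmonic of the first: 3·70.1 = 210.3 Hz.
Fifth harmonic of the second: 5·42.6 = 213.0 Hz.
f_beat = |210.3 − 213.0| = 2.7 Hz.

2.7 Hz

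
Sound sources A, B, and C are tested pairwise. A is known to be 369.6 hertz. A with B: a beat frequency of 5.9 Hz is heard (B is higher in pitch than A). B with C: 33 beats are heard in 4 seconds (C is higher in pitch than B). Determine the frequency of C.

B is above A, so f_B = 369.6 + 5.9 = 375.5 Hz.
B–C: Beat frequency = 33/4 = 8.25 Hz.
C is above B, so f_C = 375.5 + 8.25 = 383.75 Hz.

383.75 Hz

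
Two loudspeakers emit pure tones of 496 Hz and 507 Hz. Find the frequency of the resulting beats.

11 Hz

The beat frequency equals the magnitude of the frequency difference.
|496 − 507| = 11 Hz.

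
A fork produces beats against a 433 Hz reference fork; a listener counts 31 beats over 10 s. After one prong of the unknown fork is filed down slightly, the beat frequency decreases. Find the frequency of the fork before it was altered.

429.9 Hz

Beat frequency = 31/10 = 3.1 Hz.
|f − 433| = 3.1, so the fork was at either 429.9 Hz or 436.1 Hz.
Filing a prong removes mass and raises the fork's frequency; the adjustment raises the fork's frequency.
The beat rate fell, so the adjustment moved the fork toward 433 Hz — it must have started below the reference.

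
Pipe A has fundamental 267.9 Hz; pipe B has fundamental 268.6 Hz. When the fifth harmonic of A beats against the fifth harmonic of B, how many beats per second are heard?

3.5 Hz

Fifth harmonic of the first: 5·267.9 = 1339.5 Hz.
Fifth harmonic of the second: 5·268.6 = 1343.0 Hz.
f_beat = |1339.5 − 1343.0| = 3.5 Hz.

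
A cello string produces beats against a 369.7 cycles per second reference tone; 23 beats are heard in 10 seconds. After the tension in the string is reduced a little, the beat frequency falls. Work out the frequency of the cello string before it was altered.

372 Hz

Beat frequency = 23/10 = 2.3 Hz.
|f − 369.7| = 2.3, so the cello string was at either 367.4 Hz or 372 Hz.
Lower tension means lower frequency; the adjustment lowers the cello string's frequency.
The beat rate fell, so the adjustment moved the cello string toward 369.7 Hz — it must have started above the reference.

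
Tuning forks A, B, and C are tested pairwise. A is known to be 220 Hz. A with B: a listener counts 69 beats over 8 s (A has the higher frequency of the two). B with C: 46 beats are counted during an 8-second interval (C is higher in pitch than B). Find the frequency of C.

217.125 Hz

A–B: Beat frequency = 69/8 = 8.625 Hz.
B is below A, so f_B = 220 − 8.625 = 211.375 Hz.
B–C: Beat frequency = 46/8 = 5.75 Hz.
C is above B, so f_C = 211.375 + 5.75 = 217.125 Hz.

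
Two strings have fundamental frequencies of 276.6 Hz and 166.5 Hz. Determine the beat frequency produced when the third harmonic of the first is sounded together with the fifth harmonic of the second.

2.7 Hz

Third harmonic of the first: 3·276.6 = 829.8 Hz.
Fifth harmonic of the second: 5·166.5 = 832.5 Hz.
f_beat = |829.8 − 832.5| = 2.7 Hz.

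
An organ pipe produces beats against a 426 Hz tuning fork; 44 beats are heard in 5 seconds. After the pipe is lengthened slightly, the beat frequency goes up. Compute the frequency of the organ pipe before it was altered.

Beat frequency = 44/5 = 8.8 Hz.
|f − 426| = 8.8, so the organ pipe was at either 417.2 Hz or 434.8 Hz.
A longer pipe has a lower fundamental; the adjustment lowers the organ pipe's frequency.
The beat rate rose, so the adjustment moved the organ pipe further from 426 Hz — it was already below the reference.

417.2 Hz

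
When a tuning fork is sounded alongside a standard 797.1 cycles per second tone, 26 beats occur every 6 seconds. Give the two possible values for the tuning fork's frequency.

Beat frequency = 26/6 = 4.3333 Hz.
|f − 797.1| = 4.3333, so f = 797.1 ± 4.3333.

792.7667 Hz or 801.4333 Hz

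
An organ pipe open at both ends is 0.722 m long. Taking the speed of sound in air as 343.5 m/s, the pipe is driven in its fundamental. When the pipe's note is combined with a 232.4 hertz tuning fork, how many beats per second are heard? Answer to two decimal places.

Open pipe: f_n = n·v/(2L) = 1·343.5/(2·0.722) = 237.8809 Hz.
f_beat = |237.8809 − 232.4| = 5.48 Hz.

5.48 Hz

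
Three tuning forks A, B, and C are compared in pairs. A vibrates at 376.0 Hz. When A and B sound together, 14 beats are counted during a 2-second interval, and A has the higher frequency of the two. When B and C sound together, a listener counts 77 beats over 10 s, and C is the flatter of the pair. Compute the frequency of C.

361.3 Hz

A–B: Beat frequency = 14/2 = 7 Hz.
B is below A, so f_B = 376.0 − 7 = 369 Hz.
B–C: Beat frequency = 77/10 = 7.7 Hz.
C is below B, so f_C = 369 − 7.7 = 361.3 Hz.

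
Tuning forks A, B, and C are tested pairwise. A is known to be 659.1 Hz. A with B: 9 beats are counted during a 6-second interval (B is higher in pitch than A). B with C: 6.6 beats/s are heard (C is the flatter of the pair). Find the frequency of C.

A–B: Beat frequency = 9/6 = 1.5 Hz.
B is above A, so f_B = 659.1 + 1.5 = 660.6 Hz.
C is below B, so f_C = 660.6 − 6.6 = 654 Hz.

654 Hz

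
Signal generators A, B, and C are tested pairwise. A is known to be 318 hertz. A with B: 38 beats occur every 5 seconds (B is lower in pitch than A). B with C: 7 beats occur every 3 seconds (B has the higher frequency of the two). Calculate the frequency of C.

308.0667 Hz

A–B: Beat frequency = 38/5 = 7.6 Hz.
B is below A, so f_B = 318 − 7.6 = 310.4 Hz.
B–C: Beat frequency = 7/3 = 2.3333 Hz.
C is below B, so f_C = 310.4 − 2.3333 = 308.0667 Hz.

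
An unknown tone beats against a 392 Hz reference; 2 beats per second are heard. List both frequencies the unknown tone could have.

|f − 392| = 2, so f = 392 ± 2.

390 Hz or 394 Hz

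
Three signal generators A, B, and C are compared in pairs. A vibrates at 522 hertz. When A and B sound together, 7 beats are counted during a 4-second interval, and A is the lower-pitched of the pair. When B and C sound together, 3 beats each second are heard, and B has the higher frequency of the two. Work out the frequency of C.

A–B: Beat frequency = 7/4 = 1.75 Hz.
B is above A, so f_B = 522 + 1.75 = 523.75 Hz.
C is below B, so f_C = 523.75 − 3 = 520.75 Hz.

520.75 Hz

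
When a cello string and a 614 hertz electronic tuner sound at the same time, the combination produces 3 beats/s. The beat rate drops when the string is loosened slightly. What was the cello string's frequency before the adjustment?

|f − 614| = 3, so the cello string was at either 611 Hz or 617 Hz.
Reducing tension lowers a string's frequency; the adjustment lowers the cello string's frequency.
The beat rate fell, so the adjustment moved the cello string toward 614 Hz — it must have started above the reference.

617 Hz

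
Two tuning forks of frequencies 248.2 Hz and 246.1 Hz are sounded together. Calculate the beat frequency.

2.1 Hz

The beat frequency equals the magnitude of the frequency difference.
|248.2 − 246.1| = 2.1 Hz.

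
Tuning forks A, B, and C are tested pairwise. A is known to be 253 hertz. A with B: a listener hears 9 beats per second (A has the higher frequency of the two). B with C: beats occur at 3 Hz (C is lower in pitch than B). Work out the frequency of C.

B is below A, so f_B = 253 − 9 = 244 Hz.
C is below B, so f_C = 244 − 3 = 241 Hz.

241 Hz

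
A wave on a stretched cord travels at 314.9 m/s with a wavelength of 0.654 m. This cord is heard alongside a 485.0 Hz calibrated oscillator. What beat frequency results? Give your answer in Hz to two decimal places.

3.50 Hz

Source frequency f = v/λ = 314.9/0.654 = 481.4985 Hz.
f_beat = |481.4985 − 485.0| = 3.50 Hz.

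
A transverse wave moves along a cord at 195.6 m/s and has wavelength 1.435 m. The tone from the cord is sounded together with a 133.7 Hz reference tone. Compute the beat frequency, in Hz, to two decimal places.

Source frequency f = v/λ = 195.6/1.435 = 136.3066 Hz.
f_beat = |136.3066 − 133.7| = 2.61 Hz.

2.61 Hz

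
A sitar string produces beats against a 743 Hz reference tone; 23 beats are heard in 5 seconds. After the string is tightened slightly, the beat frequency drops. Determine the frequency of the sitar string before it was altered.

Beat frequency = 23/5 = 4.6 Hz.
|f − 743| = 4.6, so the sitar string was at either 738.4 Hz or 747.6 Hz.
Increasing tension raises a string's frequency; the adjustment raises the sitar string's frequency.
The beat rate fell, so the adjustment moved the sitar string toward 743 Hz — it must have started below the reference.

738.4 Hz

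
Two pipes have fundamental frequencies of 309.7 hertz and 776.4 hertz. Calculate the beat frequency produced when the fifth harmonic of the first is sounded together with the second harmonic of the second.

4.3 Hz

Fifth harmonic of the first: 5·309.7 = 1548.5 Hz.
Second harmonic of the second: 2·776.4 = 1552.8 Hz.
f_beat = |1548.5 − 1552.8| = 4.3 Hz.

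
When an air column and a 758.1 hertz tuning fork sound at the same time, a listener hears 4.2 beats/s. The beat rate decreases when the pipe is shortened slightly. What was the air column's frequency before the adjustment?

|f − 758.1| = 4.2, so the air column was at either 753.9 Hz or 762.3 Hz.
A shorter pipe has a higher fundamental; the adjustment raises the air column's frequency.
The beat rate fell, so the adjustment moved the air column toward 758.1 Hz — it must have started below the reference.

753.9 Hz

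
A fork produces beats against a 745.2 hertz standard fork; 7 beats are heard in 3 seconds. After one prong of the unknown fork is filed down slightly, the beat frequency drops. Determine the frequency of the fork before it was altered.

Beat frequency = 7/3 = 2.3333 Hz.
|f − 745.2| = 2.3333, so the fork was at either 742.8667 Hz or 747.5333 Hz.
Filing a prong removes mass and raises the fork's frequency; the adjustment raises the fork's frequency.
The beat rate fell, so the adjustment moved the fork toward 745.2 Hz — it must have started below the reference.

742.8667 Hz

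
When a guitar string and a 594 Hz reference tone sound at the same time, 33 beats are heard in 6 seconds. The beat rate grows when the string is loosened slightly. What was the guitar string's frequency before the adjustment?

Beat frequency = 33/6 = 5.5 Hz.
|f − 594| = 5.5, so the guitar string was at either 588.5 Hz or 599.5 Hz.
Reducing tension lowers a string's frequency; the adjustment lowers the guitar string's frequency.
The beat rate rose, so the adjustment moved the guitar string further from 594 Hz — it was already below the reference.

588.5 Hz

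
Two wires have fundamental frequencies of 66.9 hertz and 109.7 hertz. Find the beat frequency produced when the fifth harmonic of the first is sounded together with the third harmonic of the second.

Fifth harmonic of the first: 5·66.9 = 334.5 Hz.
Third harmonic of the second: 3·109.7 = 329.1 Hz.
f_beat = |334.5 − 329.1| = 5.4 Hz.

5.4 Hz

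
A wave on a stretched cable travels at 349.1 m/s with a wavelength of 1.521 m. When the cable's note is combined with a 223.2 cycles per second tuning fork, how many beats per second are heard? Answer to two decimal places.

6.32 Hz

Source frequency f = v/λ = 349.1/1.521 = 229.5201 Hz.
f_beat = |229.5201 − 223.2| = 6.32 Hz.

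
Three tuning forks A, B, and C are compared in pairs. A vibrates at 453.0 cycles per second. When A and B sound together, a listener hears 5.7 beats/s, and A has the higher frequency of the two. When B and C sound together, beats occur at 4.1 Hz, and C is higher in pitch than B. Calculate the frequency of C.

451.4 Hz

B is below A, so f_B = 453.0 − 5.7 = 447.3 Hz.
C is above B, so f_C = 447.3 + 4.1 = 451.4 Hz.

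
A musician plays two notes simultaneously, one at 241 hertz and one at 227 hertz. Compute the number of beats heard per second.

14 Hz

The beat frequency equals the magnitude of the frequency difference.
|241 − 227| = 14 Hz.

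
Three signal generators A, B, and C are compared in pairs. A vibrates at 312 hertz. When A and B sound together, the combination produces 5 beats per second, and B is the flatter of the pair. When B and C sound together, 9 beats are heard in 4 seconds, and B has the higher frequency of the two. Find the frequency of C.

B is below A, so f_B = 312 − 5 = 307 Hz.
B–C: Beat frequency = 9/4 = 2.25 Hz.
C is below B, so f_C = 307 − 2.25 = 304.75 Hz.

304.75 Hz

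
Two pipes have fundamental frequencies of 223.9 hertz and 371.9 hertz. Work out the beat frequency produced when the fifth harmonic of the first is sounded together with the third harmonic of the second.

Fifth harmonic of the first: 5·223.9 = 1119.5 Hz.
Third harmonic of the second: 3·371.9 = 1115.7 Hz.
f_beat = |1119.5 − 1115.7| = 3.8 Hz.

3.8 Hz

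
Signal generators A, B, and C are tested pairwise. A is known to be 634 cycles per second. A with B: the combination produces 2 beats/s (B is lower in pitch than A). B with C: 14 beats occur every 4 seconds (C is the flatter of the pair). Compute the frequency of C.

628.5 Hz

B is below A, so f_B = 634 − 2 = 632 Hz.
B–C: Beat frequency = 14/4 = 3.5 Hz.
C is below B, so f_C = 632 − 3.5 = 628.5 Hz.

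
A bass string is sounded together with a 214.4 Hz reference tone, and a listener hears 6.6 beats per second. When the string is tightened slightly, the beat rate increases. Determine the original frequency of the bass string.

|f − 214.4| = 6.6, so the bass string was at either 207.8 Hz or 221 Hz.
Increasing tension raises a string's frequency; the adjustment raises the bass string's frequency.
The beat rate rose, so the adjustment moved the bass string further from 214.4 Hz — it was already above the reference.

221 Hz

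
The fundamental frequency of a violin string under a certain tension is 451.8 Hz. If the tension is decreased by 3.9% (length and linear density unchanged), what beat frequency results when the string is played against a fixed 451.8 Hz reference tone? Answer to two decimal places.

8.90 Hz

For a string, f ∝ √T, so the new frequency is 451.8·√0.961 = 442.9023 Hz.
f_beat = |442.9023 − 451.8| = 8.90 Hz.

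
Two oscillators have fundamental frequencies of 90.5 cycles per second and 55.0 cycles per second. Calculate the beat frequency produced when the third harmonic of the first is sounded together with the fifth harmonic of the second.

3.5 Hz

Third harmonic of the first: 3·90.5 = 271.5 Hz.
Fifth harmonic of the second: 5·55.0 = 275.0 Hz.
f_beat = |271.5 − 275.0| = 3.5 Hz.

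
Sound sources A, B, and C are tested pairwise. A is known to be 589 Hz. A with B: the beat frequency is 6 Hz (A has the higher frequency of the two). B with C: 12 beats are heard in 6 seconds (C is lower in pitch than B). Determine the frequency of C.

B is below A, so f_B = 589 − 6 = 583 Hz.
B–C: Beat frequency = 12/6 = 2 Hz.
C is below B, so f_C = 583 − 2 = 581 Hz.

581 Hz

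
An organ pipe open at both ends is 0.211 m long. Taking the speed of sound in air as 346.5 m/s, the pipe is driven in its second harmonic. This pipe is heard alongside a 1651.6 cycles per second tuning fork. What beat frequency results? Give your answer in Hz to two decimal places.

Open pipe: f_n = n·v/(2L) = 2·346.5/(2·0.211) = 1642.1801 Hz.
f_beat = |1642.1801 − 1651.6| = 9.42 Hz.

9.42 Hz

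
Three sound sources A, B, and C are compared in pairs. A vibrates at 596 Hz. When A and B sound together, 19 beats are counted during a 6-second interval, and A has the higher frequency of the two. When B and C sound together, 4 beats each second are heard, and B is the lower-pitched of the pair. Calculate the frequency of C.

596.8333 Hz

A–B: Beat frequency = 19/6 = 3.1667 Hz.
B is below A, so f_B = 596 − 3.1667 = 592.8333 Hz.
C is above B, so f_C = 592.8333 + 4 = 596.8333 Hz.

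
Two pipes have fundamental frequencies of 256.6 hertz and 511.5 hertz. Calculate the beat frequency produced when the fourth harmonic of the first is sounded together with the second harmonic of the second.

Fourth harmonic of the first: 4·256.6 = 1026.4 Hz.
Second harmonic of the second: 2·511.5 = 1023.0 Hz.
f_beat = |1026.4 − 1023.0| = 3.4 Hz.

3.4 Hz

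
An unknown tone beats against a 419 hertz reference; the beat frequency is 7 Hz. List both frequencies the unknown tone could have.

412 Hz or 426 Hz

|f − 419| = 7, so f = 419 ± 7.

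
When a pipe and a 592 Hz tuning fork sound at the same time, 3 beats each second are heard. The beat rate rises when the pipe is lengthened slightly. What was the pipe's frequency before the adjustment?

589 Hz

|f − 592| = 3, so the pipe was at either 589 Hz or 595 Hz.
A longer pipe has a lower fundamental; the adjustment lowers the pipe's frequency.
The beat rate rose, so the adjustment moved the pipe further from 592 Hz — it was already below the reference.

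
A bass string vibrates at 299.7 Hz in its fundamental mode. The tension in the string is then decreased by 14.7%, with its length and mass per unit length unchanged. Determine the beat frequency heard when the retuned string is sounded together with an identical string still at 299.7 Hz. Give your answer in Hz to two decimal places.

For a string, f ∝ √T, so the new frequency is 299.7·√0.853 = 276.7969 Hz.
f_beat = |276.7969 − 299.7| = 22.90 Hz.

22.90 Hz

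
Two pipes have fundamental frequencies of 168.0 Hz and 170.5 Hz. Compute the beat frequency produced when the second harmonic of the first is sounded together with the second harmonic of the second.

5.0 Hz

Second harmonic of the first: 2·168.0 = 336.0 Hz.
Second harmonic of the second: 2·170.5 = 341.0 Hz.
f_beat = |336.0 − 341.0| = 5.0 Hz.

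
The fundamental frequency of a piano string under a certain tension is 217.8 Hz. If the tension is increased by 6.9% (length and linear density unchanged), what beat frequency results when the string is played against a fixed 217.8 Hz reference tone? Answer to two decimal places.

For a string, f ∝ √T, so the new frequency is 217.8·√1.069 = 225.1888 Hz.
f_beat = |225.1888 − 217.8| = 7.39 Hz.

7.39 Hz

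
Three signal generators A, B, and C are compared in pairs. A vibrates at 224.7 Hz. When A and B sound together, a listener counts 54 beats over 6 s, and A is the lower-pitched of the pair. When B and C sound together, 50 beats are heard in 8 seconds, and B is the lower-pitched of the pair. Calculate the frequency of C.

A–B: Beat frequency = 54/6 = 9 Hz.
B is above A, so f_B = 224.7 + 9 = 233.7 Hz.
B–C: Beat frequency = 50/8 = 6.25 Hz.
C is above B, so f_C = 233.7 + 6.25 = 239.95 Hz.

239.95 Hz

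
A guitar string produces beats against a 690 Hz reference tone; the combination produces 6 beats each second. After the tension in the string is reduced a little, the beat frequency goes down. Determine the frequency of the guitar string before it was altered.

696 Hz

|f − 690| = 6, so the guitar string was at either 684 Hz or 696 Hz.
Lower tension means lower frequency; the adjustment lowers the guitar string's frequency.
The beat rate fell, so the adjustment moved the guitar string toward 690 Hz — it must have started above the reference.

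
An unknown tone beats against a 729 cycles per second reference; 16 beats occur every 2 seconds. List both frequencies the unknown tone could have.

721 Hz or 737 Hz

Beat frequency = 16/2 = 8 Hz.
|f − 729| = 8, so f = 729 ± 8.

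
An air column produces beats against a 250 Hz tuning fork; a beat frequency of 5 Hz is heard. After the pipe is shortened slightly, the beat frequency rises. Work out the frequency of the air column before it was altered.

|f − 250| = 5, so the air column was at either 245 Hz or 255 Hz.
A shorter pipe has a higher fundamental; the adjustment raises the air column's frequency.
The beat rate rose, so the adjustment moved the air column further from 250 Hz — it was already above the reference.

255 Hz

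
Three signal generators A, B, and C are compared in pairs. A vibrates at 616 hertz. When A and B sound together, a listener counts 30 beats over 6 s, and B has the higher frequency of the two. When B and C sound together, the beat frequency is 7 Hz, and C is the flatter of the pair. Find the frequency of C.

614 Hz

A–B: Beat frequency = 30/6 = 5 Hz.
B is above A, so f_B = 616 + 5 = 621 Hz.
C is below B, so f_C = 621 − 7 = 614 Hz.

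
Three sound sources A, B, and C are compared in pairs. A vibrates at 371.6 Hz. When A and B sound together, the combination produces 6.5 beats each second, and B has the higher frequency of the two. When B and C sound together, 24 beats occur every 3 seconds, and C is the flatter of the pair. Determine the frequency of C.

B is above A, so f_B = 371.6 + 6.5 = 378.1 Hz.
B–C: Beat frequency = 24/3 = 8 Hz.
C is below B, so f_C = 378.1 − 8 = 370.1 Hz.

370.1 Hz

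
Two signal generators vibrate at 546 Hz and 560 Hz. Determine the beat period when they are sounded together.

0.071 s

f_beat = |546 − 560| = 14 Hz.
Beat period T = 1 / f_beat = 1 / 14 s.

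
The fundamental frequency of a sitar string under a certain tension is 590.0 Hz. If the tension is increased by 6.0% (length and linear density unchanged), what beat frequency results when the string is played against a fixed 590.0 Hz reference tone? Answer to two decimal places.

For a string, f ∝ √T, so the new frequency is 590.0·√1.060 = 607.4422 Hz.
f_beat = |607.4422 − 590.0| = 17.44 Hz.

17.44 Hz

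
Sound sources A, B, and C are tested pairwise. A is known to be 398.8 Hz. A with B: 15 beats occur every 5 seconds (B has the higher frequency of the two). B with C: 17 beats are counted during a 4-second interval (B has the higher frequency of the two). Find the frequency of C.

A–B: Beat frequency = 15/5 = 3 Hz.
B is above A, so f_B = 398.8 + 3 = 401.8 Hz.
B–C: Beat frequency = 17/4 = 4.25 Hz.
C is below B, so f_C = 401.8 − 4.25 = 397.55 Hz.

397.55 Hz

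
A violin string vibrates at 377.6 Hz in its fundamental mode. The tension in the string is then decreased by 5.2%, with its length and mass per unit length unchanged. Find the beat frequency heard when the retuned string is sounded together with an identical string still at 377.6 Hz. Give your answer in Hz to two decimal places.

9.95 Hz

For a string, f ∝ √T, so the new frequency is 377.6·√0.948 = 367.6513 Hz.
f_beat = |367.6513 − 377.6| = 9.95 Hz.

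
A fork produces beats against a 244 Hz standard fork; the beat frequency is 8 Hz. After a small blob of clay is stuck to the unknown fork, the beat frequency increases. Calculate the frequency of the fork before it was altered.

|f − 244| = 8, so the fork was at either 236 Hz or 252 Hz.
Adding mass to a fork lowers its frequency; the adjustment lowers the fork's frequency.
The beat rate rose, so the adjustment moved the fork further from 244 Hz — it was already below the reference.

236 Hz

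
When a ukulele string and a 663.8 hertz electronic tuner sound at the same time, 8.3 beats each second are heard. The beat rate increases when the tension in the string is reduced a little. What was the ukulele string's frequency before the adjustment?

|f − 663.8| = 8.3, so the ukulele string was at either 655.5 Hz or 672.1 Hz.
Lower tension means lower frequency; the adjustment lowers the ukulele string's frequency.
The beat rate rose, so the adjustment moved the ukulele string further from 663.8 Hz — it was already below the reference.

655.5 Hz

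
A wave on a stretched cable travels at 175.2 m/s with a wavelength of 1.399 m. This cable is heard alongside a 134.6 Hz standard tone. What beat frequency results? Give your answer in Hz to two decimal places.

9.37 Hz

Source frequency f = v/λ = 175.2/1.399 = 125.2323 Hz.
f_beat = |125.2323 − 134.6| = 9.37 Hz.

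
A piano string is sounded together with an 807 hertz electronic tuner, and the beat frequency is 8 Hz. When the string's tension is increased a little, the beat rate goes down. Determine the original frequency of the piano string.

799 Hz

|f − 807| = 8, so the piano string was at either 799 Hz or 815 Hz.
Higher tension means higher frequency; the adjustment raises the piano string's frequency.
The beat rate fell, so the adjustment moved the piano string toward 807 Hz — it must have started below the reference.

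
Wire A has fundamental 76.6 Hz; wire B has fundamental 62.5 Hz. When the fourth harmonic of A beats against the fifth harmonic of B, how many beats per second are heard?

Fourth harmonic of the first: 4·76.6 = 306.4 Hz.
Fifth harmonic of the second: 5·62.5 = 312.5 Hz.
f_beat = |306.4 − 312.5| = 6.1 Hz.

6.1 Hz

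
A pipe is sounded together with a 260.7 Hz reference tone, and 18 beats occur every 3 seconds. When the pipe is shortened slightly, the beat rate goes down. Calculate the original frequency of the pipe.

254.7 Hz

Beat frequency = 18/3 = 6 Hz.
|f − 260.7| = 6, so the pipe was at either 254.7 Hz or 266.7 Hz.
A shorter pipe has a higher fundamental; the adjustment raises the pipe's frequency.
The beat rate fell, so the adjustment moved the pipe toward 260.7 Hz — it must have started below the reference.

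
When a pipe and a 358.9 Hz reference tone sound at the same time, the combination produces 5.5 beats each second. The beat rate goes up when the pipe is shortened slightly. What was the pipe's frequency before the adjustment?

364.4 Hz

|f − 358.9| = 5.5, so the pipe was at either 353.4 Hz or 364.4 Hz.
A shorter pipe has a higher fundamental; the adjustment raises the pipe's frequency.
The beat rate rose, so the adjustment moved the pipe further from 358.9 Hz — it was already above the reference.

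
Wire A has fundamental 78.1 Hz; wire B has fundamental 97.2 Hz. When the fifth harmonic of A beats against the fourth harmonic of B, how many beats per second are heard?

Fifth harmonic of the first: 5·78.1 = 390.5 Hz.
Fourth harmonic of the second: 4·97.2 = 388.8 Hz.
f_beat = |390.5 − 388.8| = 1.7 Hz.

1.7 Hz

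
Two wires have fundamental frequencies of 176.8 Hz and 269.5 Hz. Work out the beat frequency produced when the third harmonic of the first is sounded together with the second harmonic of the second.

Third harmonic of the first: 3·176.8 = 530.4 Hz.
Second harmonic of the second: 2·269.5 = 539.0 Hz.
f_beat = |530.4 − 539.0| = 8.6 Hz.

8.6 Hz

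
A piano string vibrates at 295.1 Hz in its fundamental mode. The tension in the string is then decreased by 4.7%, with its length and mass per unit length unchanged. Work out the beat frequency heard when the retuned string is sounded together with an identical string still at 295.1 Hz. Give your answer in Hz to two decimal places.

For a string, f ∝ √T, so the new frequency is 295.1·√0.953 = 288.0817 Hz.
f_beat = |288.0817 − 295.1| = 7.02 Hz.

7.02 Hz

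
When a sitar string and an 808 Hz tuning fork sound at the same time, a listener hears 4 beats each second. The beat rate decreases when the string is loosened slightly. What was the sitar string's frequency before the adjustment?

812 Hz

|f − 808| = 4, so the sitar string was at either 804 Hz or 812 Hz.
Reducing tension lowers a string's frequency; the adjustment lowers the sitar string's frequency.
The beat rate fell, so the adjustment moved the sitar string toward 808 Hz — it must have started above the reference.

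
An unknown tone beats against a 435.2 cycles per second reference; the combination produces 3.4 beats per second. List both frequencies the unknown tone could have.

|f − 435.2| = 3.4, so f = 435.2 ± 3.4.

431.8 Hz or 438.6 Hz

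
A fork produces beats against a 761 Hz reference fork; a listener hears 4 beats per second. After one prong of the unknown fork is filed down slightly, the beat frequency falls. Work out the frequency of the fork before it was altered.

757 Hz

|f − 761| = 4, so the fork was at either 757 Hz or 765 Hz.
Filing a prong removes mass and raises the fork's frequency; the adjustment raises the fork's frequency.
The beat rate fell, so the adjustment moved the fork toward 761 Hz — it must have started below the reference.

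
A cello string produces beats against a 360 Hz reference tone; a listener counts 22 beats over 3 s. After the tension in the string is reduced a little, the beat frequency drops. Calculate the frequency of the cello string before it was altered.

367.3333 Hz

Beat frequency = 22/3 = 7.3333 Hz.
|f − 360| = 7.3333, so the cello string was at either 352.6667 Hz or 367.3333 Hz.
Lower tension means lower frequency; the adjustment lowers the cello string's frequency.
The beat rate fell, so the adjustment moved the cello string toward 360 Hz — it must have started above the reference.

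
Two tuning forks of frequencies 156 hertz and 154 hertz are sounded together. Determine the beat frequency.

2 Hz

The beat frequency equals the magnitude of the frequency difference.
|156 − 154| = 2 Hz.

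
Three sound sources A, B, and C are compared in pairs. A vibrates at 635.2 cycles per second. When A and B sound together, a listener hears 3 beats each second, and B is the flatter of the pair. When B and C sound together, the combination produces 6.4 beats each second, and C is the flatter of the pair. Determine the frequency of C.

B is below A, so f_B = 635.2 − 3 = 632.2 Hz.
C is below B, so f_C = 632.2 − 6.4 = 625.8 Hz.

625.8 Hz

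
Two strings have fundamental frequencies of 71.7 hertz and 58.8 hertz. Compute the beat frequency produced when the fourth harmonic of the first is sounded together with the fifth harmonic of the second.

7.2 Hz

Fourth harmonic of the first: 4·71.7 = 286.8 Hz.
Fifth harmonic of the second: 5·58.8 = 294.0 Hz.
f_beat = |286.8 − 294.0| = 7.2 Hz.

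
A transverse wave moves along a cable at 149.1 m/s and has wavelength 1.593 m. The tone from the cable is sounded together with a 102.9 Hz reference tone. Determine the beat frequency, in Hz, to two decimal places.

Source frequency f = v/λ = 149.1/1.593 = 93.5970 Hz.
f_beat = |93.5970 − 102.9| = 9.30 Hz.

9.30 Hz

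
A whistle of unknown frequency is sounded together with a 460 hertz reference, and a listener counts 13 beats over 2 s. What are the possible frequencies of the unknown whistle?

453.5 Hz or 466.5 Hz

Beat frequency = 13/2 = 6.5 Hz.
|f − 460| = 6.5, so f = 460 ± 6.5.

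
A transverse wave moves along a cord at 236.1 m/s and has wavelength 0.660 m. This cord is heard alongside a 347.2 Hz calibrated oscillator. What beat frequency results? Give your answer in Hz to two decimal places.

10.53 Hz

Source frequency f = v/λ = 236.1/0.660 = 357.7273 Hz.
f_beat = |357.7273 − 347.2| = 10.53 Hz.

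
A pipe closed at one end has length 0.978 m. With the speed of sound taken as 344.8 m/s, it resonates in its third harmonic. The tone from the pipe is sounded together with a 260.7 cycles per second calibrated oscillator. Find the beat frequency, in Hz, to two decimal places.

3.72 Hz

Closed pipe (odd harmonics): f_n = n·v/(4L) = 3·344.8/(4·0.978) = 264.4172 Hz.
f_beat = |264.4172 − 260.7| = 3.72 Hz.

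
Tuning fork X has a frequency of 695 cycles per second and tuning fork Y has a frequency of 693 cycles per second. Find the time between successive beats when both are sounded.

0.500 s

f_beat = |695 − 693| = 2 Hz.
Beat period T = 1 / f_beat = 1 / 2 s.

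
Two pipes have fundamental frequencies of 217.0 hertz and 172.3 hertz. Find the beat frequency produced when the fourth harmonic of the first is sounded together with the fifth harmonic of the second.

6.5 Hz

Fourth harmonic of the first: 4·217.0 = 868.0 Hz.
Fifth harmonic of the second: 5·172.3 = 861.5 Hz.
f_beat = |868.0 − 861.5| = 6.5 Hz.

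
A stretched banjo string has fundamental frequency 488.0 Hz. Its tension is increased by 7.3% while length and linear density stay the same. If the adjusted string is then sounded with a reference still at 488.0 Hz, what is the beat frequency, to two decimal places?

For a string, f ∝ √T, so the new frequency is 488.0·√1.073 = 505.4983 Hz.
f_beat = |505.4983 − 488.0| = 17.50 Hz.

17.50 Hz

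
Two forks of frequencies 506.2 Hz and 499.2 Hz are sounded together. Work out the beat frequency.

7 Hz

Beats arise from superposition of two nearby frequencies; the beat rate is |f₁ − f₂|.
|506.2 − 499.2| = 7 Hz.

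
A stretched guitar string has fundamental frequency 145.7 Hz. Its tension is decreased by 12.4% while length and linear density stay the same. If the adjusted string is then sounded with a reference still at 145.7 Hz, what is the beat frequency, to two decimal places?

9.33 Hz

For a string, f ∝ √T, so the new frequency is 145.7·√0.876 = 136.3677 Hz.
f_beat = |136.3677 − 145.7| = 9.33 Hz.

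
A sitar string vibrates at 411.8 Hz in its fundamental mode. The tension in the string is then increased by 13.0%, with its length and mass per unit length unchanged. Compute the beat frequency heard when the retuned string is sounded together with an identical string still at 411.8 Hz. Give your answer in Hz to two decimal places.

25.95 Hz

For a string, f ∝ √T, so the new frequency is 411.8·√1.130 = 437.7494 Hz.
f_beat = |437.7494 − 411.8| = 25.95 Hz.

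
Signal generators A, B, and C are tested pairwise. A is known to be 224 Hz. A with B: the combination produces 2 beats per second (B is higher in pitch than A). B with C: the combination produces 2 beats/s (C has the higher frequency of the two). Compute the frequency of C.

B is above A, so f_B = 224 + 2 = 226 Hz.
C is above B, so f_C = 226 + 2 = 228 Hz.

228 Hz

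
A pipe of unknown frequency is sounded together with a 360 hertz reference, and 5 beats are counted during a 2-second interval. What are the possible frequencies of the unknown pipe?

Beat frequency = 5/2 = 2.5 Hz.
|f − 360| = 2.5, so f = 360 ± 2.5.

357.5 Hz or 362.5 Hz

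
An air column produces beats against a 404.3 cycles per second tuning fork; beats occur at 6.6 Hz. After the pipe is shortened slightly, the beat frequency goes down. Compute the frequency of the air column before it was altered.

|f − 404.3| = 6.6, so the air column was at either 397.7 Hz or 410.9 Hz.
A shorter pipe has a higher fundamental; the adjustment raises the air column's frequency.
The beat rate fell, so the adjustment moved the air column toward 404.3 Hz — it must have started below the reference.

397.7 Hz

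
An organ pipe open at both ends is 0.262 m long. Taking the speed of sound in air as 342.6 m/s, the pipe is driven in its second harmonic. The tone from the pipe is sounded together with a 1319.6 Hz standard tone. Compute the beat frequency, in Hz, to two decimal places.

Open pipe: f_n = n·v/(2L) = 2·342.6/(2·0.262) = 1307.6336 Hz.
f_beat = |1307.6336 − 1319.6| = 11.97 Hz.

11.97 Hz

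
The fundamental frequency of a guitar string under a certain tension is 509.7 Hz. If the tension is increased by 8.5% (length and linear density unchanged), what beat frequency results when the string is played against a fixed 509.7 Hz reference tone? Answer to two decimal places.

For a string, f ∝ √T, so the new frequency is 509.7·√1.085 = 530.9205 Hz.
f_beat = |530.9205 − 509.7| = 21.22 Hz.

21.22 Hz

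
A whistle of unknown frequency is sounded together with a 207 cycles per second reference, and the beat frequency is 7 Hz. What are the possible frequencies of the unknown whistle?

200 Hz or 214 Hz

|f − 207| = 7, so f = 207 ± 7.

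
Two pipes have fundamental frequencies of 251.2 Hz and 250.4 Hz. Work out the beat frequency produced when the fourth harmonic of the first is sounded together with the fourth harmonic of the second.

Fourth harmonic of the first: 4·251.2 = 1004.8 Hz.
Fourth harmonic of the second: 4·250.4 = 1001.6 Hz.
f_beat = |1004.8 − 1001.6| = 3.2 Hz.

3.2 Hz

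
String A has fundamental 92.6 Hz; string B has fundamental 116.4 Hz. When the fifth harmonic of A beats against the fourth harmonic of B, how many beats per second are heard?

2.6 Hz

Fifth harmonic of the first: 5·92.6 = 463.0 Hz.
Fourth harmonic of the second: 4·116.4 = 465.6 Hz.
f_beat = |463.0 − 465.6| = 2.6 Hz.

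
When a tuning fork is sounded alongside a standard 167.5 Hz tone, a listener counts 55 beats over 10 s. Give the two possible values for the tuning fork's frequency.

Beat frequency = 55/10 = 5.5 Hz.
|f − 167.5| = 5.5, so f = 167.5 ± 5.5.

162 Hz or 173 Hz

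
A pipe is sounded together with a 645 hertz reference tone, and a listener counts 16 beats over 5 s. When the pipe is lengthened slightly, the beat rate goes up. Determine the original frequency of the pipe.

641.8 Hz

Beat frequency = 16/5 = 3.2 Hz.
|f − 645| = 3.2, so the pipe was at either 641.8 Hz or 648.2 Hz.
A longer pipe has a lower fundamental; the adjustment lowers the pipe's frequency.
The beat rate rose, so the adjustment moved the pipe further from 645 Hz — it was already below the reference.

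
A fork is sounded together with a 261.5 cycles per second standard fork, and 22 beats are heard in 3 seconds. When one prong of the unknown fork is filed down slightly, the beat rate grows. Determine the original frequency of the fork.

268.8333 Hz

Beat frequency = 22/3 = 7.3333 Hz.
|f − 261.5| = 7.3333, so the fork was at either 254.1667 Hz or 268.8333 Hz.
Filing a prong removes mass and raises the fork's frequency; the adjustment raises the fork's frequency.
The beat rate rose, so the adjustment moved the fork further from 261.5 Hz — it was already above the reference.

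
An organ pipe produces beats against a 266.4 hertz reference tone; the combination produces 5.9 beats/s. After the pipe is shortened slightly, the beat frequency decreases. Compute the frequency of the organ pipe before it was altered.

260.5 Hz

|f − 266.4| = 5.9, so the organ pipe was at either 260.5 Hz or 272.3 Hz.
A shorter pipe has a higher fundamental; the adjustment raises the organ pipe's frequency.
The beat rate fell, so the adjustment moved the organ pipe toward 266.4 Hz — it must have started below the reference.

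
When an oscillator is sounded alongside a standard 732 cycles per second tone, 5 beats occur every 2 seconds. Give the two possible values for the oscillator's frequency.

Beat frequency = 5/2 = 2.5 Hz.
|f − 732| = 2.5, so f = 732 ± 2.5.

729.5 Hz or 734.5 Hz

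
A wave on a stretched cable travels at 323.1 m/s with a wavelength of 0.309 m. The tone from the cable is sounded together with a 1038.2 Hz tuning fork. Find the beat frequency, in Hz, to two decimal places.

Source frequency f = v/λ = 323.1/0.309 = 1045.6311 Hz.
f_beat = |1045.6311 − 1038.2| = 7.43 Hz.

7.43 Hz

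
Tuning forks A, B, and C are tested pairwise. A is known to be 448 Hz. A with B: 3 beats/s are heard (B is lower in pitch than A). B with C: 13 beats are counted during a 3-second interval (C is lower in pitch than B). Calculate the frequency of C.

B is below A, so f_B = 448 − 3 = 445 Hz.
B–C: Beat frequency = 13/3 = 4.3333 Hz.
C is below B, so f_C = 445 − 4.3333 = 440.6667 Hz.

440.6667 Hz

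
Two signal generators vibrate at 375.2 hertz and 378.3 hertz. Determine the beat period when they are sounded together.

0.323 s

f_beat = |375.2 − 378.3| = 3.1 Hz.
Beat period T = 1 / f_beat = 1 / 3.1 s.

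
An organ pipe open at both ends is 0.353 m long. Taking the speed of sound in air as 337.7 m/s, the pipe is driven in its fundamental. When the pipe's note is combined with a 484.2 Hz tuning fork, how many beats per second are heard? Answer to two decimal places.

Open pipe: f_n = n·v/(2L) = 1·337.7/(2·0.353) = 478.3286 Hz.
f_beat = |478.3286 − 484.2| = 5.87 Hz.

5.87 Hz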